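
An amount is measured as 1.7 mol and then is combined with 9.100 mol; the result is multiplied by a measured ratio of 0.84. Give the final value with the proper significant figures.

1.7 mol + 9.100 mol = 10.800 mol; the sum is limited to 1 decimal place (3 s.f.).
Carrying full precision, 10.800 × 0.84 = 9.072 mol; 0.84 has 2 s.f., so the result keeps min(3, 2) = 2 s.f.
Rounded to 2 significant figures: 9.1 mol.

9.1 mol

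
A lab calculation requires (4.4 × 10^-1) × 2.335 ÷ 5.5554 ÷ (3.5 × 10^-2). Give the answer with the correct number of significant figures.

(4.4 × 10^-1) × 2.335 ÷ 5.5554 ÷ (3.5 × 10^-2) = 5.28391937831…
Multiplication/division keeps the fewest significant figures: 4.4 × 10^-1 → 2 s.f., 2.335 → 4 s.f., 5.5554 → 5 s.f., 3.5 × 10^-2 → 2 s.f.; limit is 2.
Rounded to 2 significant figures: 5.3.

5.3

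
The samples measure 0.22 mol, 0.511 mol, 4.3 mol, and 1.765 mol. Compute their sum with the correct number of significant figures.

6.8 mol

0.22 mol + 0.511 mol + 4.3 mol + 1.765 mol = 6.796 mol.
Addition/subtraction keeps the fewest decimal places: 0.22 → 2 decimal places, 0.511 → 3 decimal places, 4.3 → 1 decimal place, 1.765 → 3 decimal places; limit is 1.
Rounded to 1 decimal place: 6.8 mol.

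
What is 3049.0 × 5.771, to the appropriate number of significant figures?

1.760 × 10^4

3049.0 × 5.771 = 17595.779
Multiplication/division keeps the fewest significant figures: 3049.0 → 5 s.f., 5.771 → 4 s.f.; limit is 4.
Rounded to 4 significant figures: 1.760 × 10^4.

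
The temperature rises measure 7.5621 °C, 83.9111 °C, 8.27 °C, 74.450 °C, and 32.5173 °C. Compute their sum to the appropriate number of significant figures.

7.5621 °C + 83.9111 °C + 8.27 °C + 74.450 °C + 32.5173 °C = 206.7105 °C.
Addition/subtraction keeps the fewest decimal places: 7.5621 → 4 decimal places, 83.9111 → 4 decimal places, 8.27 → 2 decimal places, 74.450 → 3 decimal places, 32.5173 → 4 decimal places; limit is 2.
Rounded to 2 decimal places: 206.71 °C.

206.71 °C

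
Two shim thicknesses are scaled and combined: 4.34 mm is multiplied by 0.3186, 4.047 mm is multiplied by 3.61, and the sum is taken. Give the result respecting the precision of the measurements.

4.34 × 0.3186 = 1.382724 → 1.38 mm (3 s.f., last digit at the 10^-2 place).
4.047 × 3.61 = 14.60967 → 14.6 mm (3 s.f., last digit at the 10^-1 place).
Sum: 15.992394 mm; keep the coarser place, 10^-1.
Result: 16.0 mm.

16.0 mm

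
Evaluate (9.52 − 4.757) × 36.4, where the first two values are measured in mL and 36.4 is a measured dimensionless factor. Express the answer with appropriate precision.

9.52 mL − 4.757 mL = 4.763 mL; the difference is limited to 2 decimal places (3 s.f.).
Carrying full precision, 4.763 × 36.4 = 173.3732 mL; 36.4 has 3 s.f., so the result keeps min(3, 3) = 3 s.f.
Rounded to 3 significant figures: 173 mL.

173 mL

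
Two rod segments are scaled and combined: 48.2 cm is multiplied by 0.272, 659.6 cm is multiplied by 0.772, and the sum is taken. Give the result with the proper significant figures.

522 cm

48.2 × 0.272 = 13.1104 → 13.1 cm (3 s.f., last digit at the 10^-1 place).
659.6 × 0.772 = 509.2112 → 509 cm (3 s.f., last digit at the 10^0 place).
Sum: 522.3216 cm; keep the coarser place, 10^0.
Result: 522 cm.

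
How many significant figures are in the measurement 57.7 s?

57.7: every digit is nonzero and significant.

3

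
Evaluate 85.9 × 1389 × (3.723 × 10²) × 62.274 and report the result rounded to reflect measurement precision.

2.77 × 10⁹

85.9 × 1389 × (3.723 × 10²) × 62.274 = 2.76627408447 × 10^9…
Multiplication/division keeps the fewest significant figures: 85.9 → 3 s.f., 1389 → 4 s.f., 3.723 × 10² → 4 s.f., 62.274 → 5 s.f.; limit is 3.
Rounded to 3 significant figures: 2.77 × 10⁹.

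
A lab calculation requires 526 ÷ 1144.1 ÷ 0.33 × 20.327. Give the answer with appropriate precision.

28

526 ÷ 1144.1 ÷ 0.33 × 20.327 = 28.3192081642…
Multiplication/division keeps the fewest significant figures: 526 → 3 s.f., 1144.1 → 5 s.f., 0.33 → 2 s.f., 20.327 → 5 s.f.; limit is 2.
Rounded to 2 significant figures: 28.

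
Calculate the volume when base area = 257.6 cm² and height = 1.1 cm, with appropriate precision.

2.8 × 10^2 cm³

volume = 257.6 cm² × 1.1 cm = 283.36 cm³.
257.6 has 4 significant figures; 1.1 has 2.
Division/multiplication keeps the fewest: 2 significant figures.
Rounded: 2.8 × 10^2 cm³.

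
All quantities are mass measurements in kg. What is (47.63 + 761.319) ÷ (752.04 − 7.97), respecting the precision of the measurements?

47.63 + 761.319 = 808.949, limited to 2 d.p. → 5 s.f.; 752.04 − 7.97 = 744.07, limited to 2 d.p. → 5 s.f.
Carrying full precision, 808.949 ÷ 744.07 = 1.08719475318…; keep min(5, 5) = 5 s.f.
Rounded to 5 significant figures: 1.0872.

1.0872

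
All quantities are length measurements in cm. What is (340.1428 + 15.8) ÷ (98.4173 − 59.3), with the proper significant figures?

340.1428 + 15.8 = 355.9428, limited to 1 d.p. → 4 s.f.; 98.4173 − 59.3 = 39.1173, limited to 1 d.p. → 3 s.f.
Carrying full precision, 355.9428 ÷ 39.1173 = 9.09937035532…; keep min(4, 3) = 3 s.f.
Rounded to 3 significant figures: 9.10.

9.10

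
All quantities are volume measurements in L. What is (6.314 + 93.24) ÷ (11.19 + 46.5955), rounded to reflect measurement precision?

1.723

6.314 + 93.24 = 99.554, limited to 2 d.p. → 4 s.f.; 11.19 + 46.5955 = 57.7855, limited to 2 d.p. → 4 s.f.
Carrying full precision, 99.554 ÷ 57.7855 = 1.72281973852…; keep min(4, 4) = 4 s.f.
Rounded to 4 significant figures: 1.723.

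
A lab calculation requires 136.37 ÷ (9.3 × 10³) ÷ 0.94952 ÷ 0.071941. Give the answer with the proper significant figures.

0.21

136.37 ÷ (9.3 × 10³) ÷ 0.94952 ÷ 0.071941 = 0.214662065947…
Multiplication/division keeps the fewest significant figures: 136.37 → 5 s.f., 9.3 × 10³ → 2 s.f., 0.94952 → 5 s.f., 0.071941 → 5 s.f.; limit is 2.
Rounded to 2 significant figures: 0.21.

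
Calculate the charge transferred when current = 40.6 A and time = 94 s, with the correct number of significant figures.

charge transferred = 40.6 A × 94 s = 3816.4 C.
40.6 has 3 significant figures; 94 has 2.
Division/multiplication keeps the fewest: 2 significant figures.
Rounded: 3.8 × 10³ C.

3.8 × 10³ C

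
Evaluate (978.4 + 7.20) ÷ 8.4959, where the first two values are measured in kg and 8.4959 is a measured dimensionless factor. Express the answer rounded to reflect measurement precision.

978.4 kg + 7.20 kg = 985.60 kg; the sum is limited to 1 decimal place (4 s.f.).
Carrying full precision, 985.60 ÷ 8.4959 = 116.00889841… kg; 8.4959 has 5 s.f., so the result keeps min(4, 5) = 4 s.f.
Rounded to 4 significant figures: 116.0 kg.

116.0 kg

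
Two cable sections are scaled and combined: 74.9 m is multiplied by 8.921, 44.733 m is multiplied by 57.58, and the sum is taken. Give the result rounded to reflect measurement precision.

3244 m

74.9 × 8.921 = 668.1829 → 668 m (3 s.f., last digit at the 10^0 place).
44.733 × 57.58 = 2575.72614 → 2576 m (4 s.f., last digit at the 10^0 place).
Sum: 3243.90904 m; keep the coarser place, 10^0.
Result: 3244 m.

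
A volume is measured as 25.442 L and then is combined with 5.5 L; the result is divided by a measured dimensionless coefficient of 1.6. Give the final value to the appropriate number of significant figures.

25.442 L + 5.5 L = 30.942 L; the sum is limited to 1 decimal place (3 s.f.).
Carrying full precision, 30.942 ÷ 1.6 = 19.33875 L; 1.6 has 2 s.f., so the result keeps min(3, 2) = 2 s.f.
Rounded to 2 significant figures: 19 L.

19 L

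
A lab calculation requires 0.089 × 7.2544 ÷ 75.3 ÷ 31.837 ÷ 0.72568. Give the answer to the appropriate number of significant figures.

0.089 × 7.2544 ÷ 75.3 ÷ 31.837 ÷ 0.72568 = 0.000371124168458…
Multiplication/division keeps the fewest significant figures: 0.089 → 2 s.f., 7.2544 → 5 s.f., 75.3 → 3 s.f., 31.837 → 5 s.f., 0.72568 → 5 s.f.; limit is 2.
Rounded to 2 significant figures: 3.7 × 10⁻⁴.

3.7 × 10⁻⁴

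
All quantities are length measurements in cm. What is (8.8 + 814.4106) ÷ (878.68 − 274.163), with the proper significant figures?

8.8 + 814.4106 = 823.2106, limited to 1 d.p. → 4 s.f.; 878.68 − 274.163 = 604.517, limited to 2 d.p. → 5 s.f.
Carrying full precision, 823.2106 ÷ 604.517 = 1.3617658395…; keep min(4, 5) = 4 s.f.
Rounded to 4 significant figures: 1.362.

1.362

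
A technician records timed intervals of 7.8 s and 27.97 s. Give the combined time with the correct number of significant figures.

7.8 s + 27.97 s = 35.77 s.
Addition/subtraction keeps the fewest decimal places: 7.8 → 1 decimal place, 27.97 → 2 decimal places; limit is 1.
Rounded to 1 decimal place: 35.8 s.

35.8 s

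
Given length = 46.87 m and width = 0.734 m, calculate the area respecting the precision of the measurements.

34.4 m²

area = 46.87 m × 0.734 m = 34.40258 m².
46.87 has 4 significant figures; 0.734 has 3.
Division/multiplication keeps the fewest: 3 significant figures.
Rounded: 34.4 m².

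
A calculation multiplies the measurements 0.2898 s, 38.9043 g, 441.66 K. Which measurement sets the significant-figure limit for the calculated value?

0.2898 s

0.2898 s → 4 s.f.; 38.9043 g → 6 s.f.; 441.66 K → 5 s.f.
The fewest is 4 significant figures, from 0.2898 s.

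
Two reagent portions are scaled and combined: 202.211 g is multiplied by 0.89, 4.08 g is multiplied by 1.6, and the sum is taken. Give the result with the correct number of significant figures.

1.9 × 10^2 g

202.211 × 0.89 = 179.96779 → 1.8 × 10^2 g (2 s.f., last digit at the 10^1 place).
4.08 × 1.6 = 6.528 → 6.5 g (2 s.f., last digit at the 10^-1 place).
Sum: 186.49579 g; keep the coarser place, 10^1.
Result: 1.9 × 10^2 g.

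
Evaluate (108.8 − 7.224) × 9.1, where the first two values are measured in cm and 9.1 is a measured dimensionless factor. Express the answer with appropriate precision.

108.8 cm − 7.224 cm = 101.576 cm; the difference is limited to 1 decimal place (4 s.f.).
Carrying full precision, 101.576 × 9.1 = 924.3416 cm; 9.1 has 2 s.f., so the result keeps min(4, 2) = 2 s.f.
Rounded to 2 significant figures: 9.2 × 10^2 cm.

9.2 × 10^2 cm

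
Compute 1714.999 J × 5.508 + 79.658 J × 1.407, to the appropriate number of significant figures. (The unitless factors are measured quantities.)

9558 J

1714.999 × 5.508 = 9446.214492 → 9446 J (4 s.f., last digit at the 10^0 place).
79.658 × 1.407 = 112.078806 → 112.1 J (4 s.f., last digit at the 10^-1 place).
Sum: 9558.293298 J; keep the coarser place, 10^0.
Result: 9558 J.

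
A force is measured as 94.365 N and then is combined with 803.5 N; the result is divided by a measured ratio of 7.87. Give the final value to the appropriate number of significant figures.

114 N

94.365 N + 803.5 N = 897.865 N; the sum is limited to 1 decimal place (4 s.f.).
Carrying full precision, 897.865 ÷ 7.87 = 114.08703939… N; 7.87 has 3 s.f., so the result keeps min(4, 3) = 3 s.f.
Rounded to 3 significant figures: 114 N.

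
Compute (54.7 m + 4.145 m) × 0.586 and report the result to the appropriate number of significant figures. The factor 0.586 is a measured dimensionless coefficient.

54.7 m + 4.145 m = 58.845 m; the sum is limited to 1 decimal place (3 s.f.).
Carrying full precision, 58.845 × 0.586 = 34.48317 m; 0.586 has 3 s.f., so the result keeps min(3, 3) = 3 s.f.
Rounded to 3 significant figures: 34.5 m.

34.5 m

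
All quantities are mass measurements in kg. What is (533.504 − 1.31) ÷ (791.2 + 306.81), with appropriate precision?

0.48469

533.504 − 1.31 = 532.194, limited to 2 d.p. → 5 s.f.; 791.2 + 306.81 = 1098.01, limited to 1 d.p. → 5 s.f.
Carrying full precision, 532.194 ÷ 1098.01 = 0.484689574776…; keep min(5, 5) = 5 s.f.
Rounded to 5 significant figures: 0.48469.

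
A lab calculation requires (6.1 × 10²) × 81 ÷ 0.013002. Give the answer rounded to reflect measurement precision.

3.8 × 10⁶

(6.1 × 10²) × 81 ÷ 0.013002 = 3800184.58699…
Multiplication/division keeps the fewest significant figures: 6.1 × 10² → 2 s.f., 81 → 2 s.f., 0.013002 → 5 s.f.; limit is 2.
Rounded to 2 significant figures: 3.8 × 10⁶.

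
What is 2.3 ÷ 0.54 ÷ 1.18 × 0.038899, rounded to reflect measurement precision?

2.3 ÷ 0.54 ÷ 1.18 × 0.038899 = 0.140407564344…
Multiplication/division keeps the fewest significant figures: 2.3 → 2 s.f., 0.54 → 2 s.f., 1.18 → 3 s.f., 0.038899 → 5 s.f.; limit is 2.
Rounded to 2 significant figures: 0.14.

0.14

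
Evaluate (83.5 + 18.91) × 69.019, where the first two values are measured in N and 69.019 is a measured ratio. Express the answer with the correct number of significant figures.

83.5 N + 18.91 N = 102.41 N; the sum is limited to 1 decimal place (4 s.f.).
Carrying full precision, 102.41 × 69.019 = 7068.23579 N; 69.019 has 5 s.f., so the result keeps min(4, 5) = 4 s.f.
Rounded to 4 significant figures: 7068 N.

7068 N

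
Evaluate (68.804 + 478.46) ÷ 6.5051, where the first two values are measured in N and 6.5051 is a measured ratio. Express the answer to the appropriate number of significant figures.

84.128 N

68.804 N + 478.46 N = 547.264 N; the sum is limited to 2 decimal places (5 s.f.).
Carrying full precision, 547.264 ÷ 6.5051 = 84.1284530599… N; 6.5051 has 5 s.f., so the result keeps min(5, 5) = 5 s.f.
Rounded to 5 significant figures: 84.128 N.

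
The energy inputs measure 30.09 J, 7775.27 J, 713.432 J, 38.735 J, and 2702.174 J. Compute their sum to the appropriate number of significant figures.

30.09 J + 7775.27 J + 713.432 J + 38.735 J + 2702.174 J = 11259.701 J.
Addition/subtraction keeps the fewest decimal places: 30.09 → 2 decimal places, 7775.27 → 2 decimal places, 713.432 → 3 decimal places, 38.735 → 3 decimal places, 2702.174 → 3 decimal places; limit is 2.
Rounded to 2 decimal places: 11259.70 J.

11259.70 J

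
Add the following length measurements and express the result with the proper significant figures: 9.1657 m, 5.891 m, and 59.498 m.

9.1657 m + 5.891 m + 59.498 m = 74.5547 m.
Addition/subtraction keeps the fewest decimal places: 9.1657 → 4 decimal places, 5.891 → 3 decimal places, 59.498 → 3 decimal places; limit is 3.
Rounded to 3 decimal places: 74.555 m.

74.555 m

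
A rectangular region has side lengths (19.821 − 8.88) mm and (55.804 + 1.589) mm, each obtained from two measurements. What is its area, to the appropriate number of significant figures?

627.9 mm²

19.821 − 8.88 = 10.941, limited to 2 d.p. → 4 s.f.; 55.804 + 1.589 = 57.393, limited to 3 d.p. → 5 s.f.
Carrying full precision, 10.941 × 57.393 = 627.936813; keep min(4, 5) = 4 s.f.
Rounded to 4 significant figures: 627.9 mm².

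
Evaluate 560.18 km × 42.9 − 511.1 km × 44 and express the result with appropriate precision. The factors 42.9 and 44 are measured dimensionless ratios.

2 × 10³ km

560.18 × 42.9 = 24031.722 → 2.40 × 10⁴ km (3 s.f., last digit at the 10^2 place).
511.1 × 44 = 22488.4 → 2.2 × 10⁴ km (2 s.f., last digit at the 10^3 place).
Difference: 1543.322 km; keep the coarser place, 10^3.
Result: 2 × 10³ km.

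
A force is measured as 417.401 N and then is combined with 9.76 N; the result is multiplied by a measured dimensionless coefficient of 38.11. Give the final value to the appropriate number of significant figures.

1.628 × 10^4 N

417.401 N + 9.76 N = 427.161 N; the sum is limited to 2 decimal places (5 s.f.).
Carrying full precision, 427.161 × 38.11 = 16279.10571 N; 38.11 has 4 s.f., so the result keeps min(5, 4) = 4 s.f.
Rounded to 4 significant figures: 1.628 × 10^4 N.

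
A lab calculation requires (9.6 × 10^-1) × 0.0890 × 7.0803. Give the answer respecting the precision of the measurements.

(9.6 × 10^-1) × 0.0890 × 7.0803 = 0.604940832
Multiplication/division keeps the fewest significant figures: 9.6 × 10^-1 → 2 s.f., 0.0890 → 3 s.f., 7.0803 → 5 s.f.; limit is 2.
Rounded to 2 significant figures: 0.60.

0.60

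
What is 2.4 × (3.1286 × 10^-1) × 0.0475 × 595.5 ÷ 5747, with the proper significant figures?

2.4 × (3.1286 × 10^-1) × 0.0475 × 595.5 ÷ 5747 = 0.00369568937185…
Multiplication/division keeps the fewest significant figures: 2.4 → 2 s.f., 3.1286 × 10^-1 → 5 s.f., 0.0475 → 3 s.f., 595.5 → 4 s.f., 5747 → 4 s.f.; limit is 2.
Rounded to 2 significant figures: 0.0037.

0.0037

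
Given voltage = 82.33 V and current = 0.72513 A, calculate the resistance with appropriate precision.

resistance = 82.33 V ÷ 0.72513 A = 113.538262105… Ω.
82.33 has 4 significant figures; 0.72513 has 5.
Division/multiplication keeps the fewest: 4 significant figures.
Rounded: 113.5 Ω.

113.5 Ω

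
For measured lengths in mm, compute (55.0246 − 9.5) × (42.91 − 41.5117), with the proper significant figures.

63.7 mm²

55.0246 − 9.5 = 45.5246, limited to 1 d.p. → 3 s.f.; 42.91 − 41.5117 = 1.3983, limited to 2 d.p. → 3 s.f.
Carrying full precision, 45.5246 × 1.3983 = 63.65704818; keep min(3, 3) = 3 s.f.
Rounded to 3 significant figures: 63.7 mm².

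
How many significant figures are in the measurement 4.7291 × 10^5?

4.7291 × 10^5: in scientific notation every digit of the coefficient is significant.

5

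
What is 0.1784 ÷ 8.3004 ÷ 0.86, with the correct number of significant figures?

0.025

0.1784 ÷ 8.3004 ÷ 0.86 = 0.0249917908131…
Multiplication/division keeps the fewest significant figures: 0.1784 → 4 s.f., 8.3004 → 5 s.f., 0.86 → 2 s.f.; limit is 2.
Rounded to 2 significant figures: 0.025.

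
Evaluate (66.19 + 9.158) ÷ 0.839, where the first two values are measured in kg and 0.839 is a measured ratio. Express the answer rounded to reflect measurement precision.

89.8 kg

66.19 kg + 9.158 kg = 75.348 kg; the sum is limited to 2 decimal places (4 s.f.).
Carrying full precision, 75.348 ÷ 0.839 = 89.8069129917… kg; 0.839 has 3 s.f., so the result keeps min(4, 3) = 3 s.f.
Rounded to 3 significant figures: 89.8 kg.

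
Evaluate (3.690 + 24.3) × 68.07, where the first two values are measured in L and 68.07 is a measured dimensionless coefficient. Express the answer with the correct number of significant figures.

3.690 L + 24.3 L = 27.990 L; the sum is limited to 1 decimal place (3 s.f.).
Carrying full precision, 27.990 × 68.07 = 1905.2793 L; 68.07 has 4 s.f., so the result keeps min(3, 4) = 3 s.f.
Rounded to 3 significant figures: 1.91 × 10^3 L.

1.91 × 10^3 L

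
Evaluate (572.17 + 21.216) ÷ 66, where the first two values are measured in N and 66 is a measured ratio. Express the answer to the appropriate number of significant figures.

572.17 N + 21.216 N = 593.386 N; the sum is limited to 2 decimal places (5 s.f.).
Carrying full precision, 593.386 ÷ 66 = 8.9906969697… N; 66 has 2 s.f., so the result keeps min(5, 2) = 2 s.f.
Rounded to 2 significant figures: 9.0 N.

9.0 N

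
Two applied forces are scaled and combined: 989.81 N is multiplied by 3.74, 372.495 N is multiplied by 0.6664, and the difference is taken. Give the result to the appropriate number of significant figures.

989.81 × 3.74 = 3701.8894 → 3.70 × 10³ N (3 s.f., last digit at the 10^1 place).
372.495 × 0.6664 = 248.230668 → 248.2 N (4 s.f., last digit at the 10^-1 place).
Difference: 3453.658732 N; keep the coarser place, 10^1.
Result: 3.45 × 10³ N.

3.45 × 10³ N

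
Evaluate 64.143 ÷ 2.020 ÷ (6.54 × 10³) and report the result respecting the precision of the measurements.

64.143 ÷ 2.020 ÷ (6.54 × 10³) = 0.00485534562631…
Multiplication/division keeps the fewest significant figures: 64.143 → 5 s.f., 2.020 → 4 s.f., 6.54 × 10³ → 3 s.f.; limit is 3.
Rounded to 3 significant figures: 0.00486.

0.00486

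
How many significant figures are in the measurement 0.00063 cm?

2

0.00063: leading zeros are not significant.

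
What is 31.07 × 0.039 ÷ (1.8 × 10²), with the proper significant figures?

0.0067

31.07 × 0.039 ÷ (1.8 × 10²) = 0.00673183333333…
Multiplication/division keeps the fewest significant figures: 31.07 → 4 s.f., 0.039 → 2 s.f., 1.8 × 10² → 2 s.f.; limit is 2.
Rounded to 2 significant figures: 0.0067.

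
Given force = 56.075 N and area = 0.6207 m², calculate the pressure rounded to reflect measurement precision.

pressure = 56.075 N ÷ 0.6207 m² = 90.3415498631… Pa.
56.075 has 5 significant figures; 0.6207 has 4.
Division/multiplication keeps the fewest: 4 significant figures.
Rounded: 90.34 Pa.

90.34 Pa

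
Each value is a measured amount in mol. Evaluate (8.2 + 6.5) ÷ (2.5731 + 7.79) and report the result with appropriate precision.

1.42

8.2 + 6.5 = 14.7, limited to 1 d.p. → 3 s.f.; 2.5731 + 7.79 = 10.3631, limited to 2 d.p. → 4 s.f.
Carrying full precision, 14.7 ÷ 10.3631 = 1.41849446594…; keep min(3, 4) = 3 s.f.
Rounded to 3 significant figures: 1.42.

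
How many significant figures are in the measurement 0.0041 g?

2

0.0041: leading zeros are not significant.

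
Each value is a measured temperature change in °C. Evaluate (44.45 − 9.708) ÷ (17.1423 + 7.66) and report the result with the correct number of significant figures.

1.401

44.45 − 9.708 = 34.742, limited to 2 d.p. → 4 s.f.; 17.1423 + 7.66 = 24.8023, limited to 2 d.p. → 4 s.f.
Carrying full precision, 34.742 ÷ 24.8023 = 1.40075718784…; keep min(4, 4) = 4 s.f.
Rounded to 4 significant figures: 1.401.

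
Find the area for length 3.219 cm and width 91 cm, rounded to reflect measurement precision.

area = 3.219 cm × 91 cm = 292.929 cm².
3.219 has 4 significant figures; 91 has 2.
Division/multiplication keeps the fewest: 2 significant figures.
Rounded: 2.9 × 10² cm².

2.9 × 10² cm²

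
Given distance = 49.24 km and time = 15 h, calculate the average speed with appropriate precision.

3.3 km/h

average speed = 49.24 km ÷ 15 h = 3.28266666667… km/h.
49.24 has 4 significant figures; 15 has 2.
Division/multiplication keeps the fewest: 2 significant figures.
Rounded: 3.3 km/h.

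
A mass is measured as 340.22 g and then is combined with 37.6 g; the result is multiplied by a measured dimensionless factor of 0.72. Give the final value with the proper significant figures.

340.22 g + 37.6 g = 377.82 g; the sum is limited to 1 decimal place (4 s.f.).
Carrying full precision, 377.82 × 0.72 = 272.0304 g; 0.72 has 2 s.f., so the result keeps min(4, 2) = 2 s.f.
Rounded to 2 significant figures: 2.7 × 10² g.

2.7 × 10² g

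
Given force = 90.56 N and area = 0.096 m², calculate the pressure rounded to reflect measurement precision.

9.4 × 10² Pa

pressure = 90.56 N ÷ 0.096 m² = 943.333333333… Pa.
90.56 has 4 significant figures; 0.096 has 2.
Division/multiplication keeps the fewest: 2 significant figures.
Rounded: 9.4 × 10² Pa.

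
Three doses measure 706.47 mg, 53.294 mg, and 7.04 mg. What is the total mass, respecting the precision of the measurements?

766.80 mg

706.47 mg + 53.294 mg + 7.04 mg = 766.804 mg.
Addition/subtraction keeps the fewest decimal places: 706.47 → 2 decimal places, 53.294 → 3 decimal places, 7.04 → 2 decimal places; limit is 2.
Rounded to 2 decimal places: 766.80 mg.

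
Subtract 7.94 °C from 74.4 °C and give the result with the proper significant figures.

66.5 °C

74.4 °C − 7.94 °C = 66.46 °C.
Addition/subtraction keeps the fewest decimal places: 74.4 → 1 decimal place, 7.94 → 2 decimal places; limit is 1.
Rounded to 1 decimal place: 66.5 °C.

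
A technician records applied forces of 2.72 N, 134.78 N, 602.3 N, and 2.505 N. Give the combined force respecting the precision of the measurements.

742.3 N

2.72 N + 134.78 N + 602.3 N + 2.505 N = 742.305 N.
Addition/subtraction keeps the fewest decimal places: 2.72 → 2 decimal places, 134.78 → 2 decimal places, 602.3 → 1 decimal place, 2.505 → 3 decimal places; limit is 1.
Rounded to 1 decimal place: 742.3 N.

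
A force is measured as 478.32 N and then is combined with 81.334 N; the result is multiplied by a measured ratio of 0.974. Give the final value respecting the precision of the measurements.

478.32 N + 81.334 N = 559.654 N; the sum is limited to 2 decimal places (5 s.f.).
Carrying full precision, 559.654 × 0.974 = 545.102996 N; 0.974 has 3 s.f., so the result keeps min(5, 3) = 3 s.f.
Rounded to 3 significant figures: 545 N.

545 N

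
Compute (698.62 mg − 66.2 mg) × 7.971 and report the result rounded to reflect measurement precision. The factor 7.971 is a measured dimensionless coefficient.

5041 mg

698.62 mg − 66.2 mg = 632.42 mg; the difference is limited to 1 decimal place (4 s.f.).
Carrying full precision, 632.42 × 7.971 = 5041.01982 mg; 7.971 has 4 s.f., so the result keeps min(4, 4) = 4 s.f.
Rounded to 4 significant figures: 5041 mg.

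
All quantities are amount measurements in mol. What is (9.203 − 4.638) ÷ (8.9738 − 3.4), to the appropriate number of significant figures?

9.203 − 4.638 = 4.565, limited to 3 d.p. → 4 s.f.; 8.9738 − 3.4 = 5.5738, limited to 1 d.p. → 2 s.f.
Carrying full precision, 4.565 ÷ 5.5738 = 0.819010369945…; keep min(4, 2) = 2 s.f.
Rounded to 2 significant figures: 0.82.

0.82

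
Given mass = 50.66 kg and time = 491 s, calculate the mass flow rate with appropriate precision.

0.103 kg/s

mass flow rate = 50.66 kg ÷ 491 s = 0.103177189409… kg/s.
50.66 has 4 significant figures; 491 has 3.
Division/multiplication keeps the fewest: 3 significant figures.
Rounded: 0.103 kg/s.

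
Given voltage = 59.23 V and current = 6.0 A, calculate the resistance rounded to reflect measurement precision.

9.9 Ω

resistance = 59.23 V ÷ 6.0 A = 9.87166666667… Ω.
59.23 has 4 significant figures; 6.0 has 2.
Division/multiplication keeps the fewest: 2 significant figures.
Rounded: 9.9 Ω.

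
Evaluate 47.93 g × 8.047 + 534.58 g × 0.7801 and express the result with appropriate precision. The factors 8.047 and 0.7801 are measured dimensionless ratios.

47.93 × 8.047 = 385.69271 → 385.7 g (4 s.f., last digit at the 10^-1 place).
534.58 × 0.7801 = 417.025858 → 417.0 g (4 s.f., last digit at the 10^-1 place).
Sum: 802.718568 g; keep the coarser place, 10^-1.
Result: 802.7 g.

802.7 g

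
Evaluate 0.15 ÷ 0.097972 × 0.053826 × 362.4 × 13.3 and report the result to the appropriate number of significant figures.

0.15 ÷ 0.097972 × 0.053826 × 362.4 × 13.3 = 397.210959131…
Multiplication/division keeps the fewest significant figures: 0.15 → 2 s.f., 0.097972 → 5 s.f., 0.053826 → 5 s.f., 362.4 → 4 s.f., 13.3 → 3 s.f.; limit is 2.
Rounded to 2 significant figures: 4.0 × 10^2.

4.0 × 10^2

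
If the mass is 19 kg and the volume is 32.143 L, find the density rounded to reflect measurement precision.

density = 19 kg ÷ 32.143 L = 0.591108483962… kg/L.
19 has 2 significant figures; 32.143 has 5.
Division/multiplication keeps the fewest: 2 significant figures.
Rounded: 0.59 kg/L.

0.59 kg/L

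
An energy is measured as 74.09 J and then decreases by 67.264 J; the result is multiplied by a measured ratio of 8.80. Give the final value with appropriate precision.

60.1 J

74.09 J − 67.264 J = 6.826 J; the difference is limited to 2 decimal places (3 s.f.).
Carrying full precision, 6.826 × 8.80 = 60.0688 J; 8.80 has 3 s.f., so the result keeps min(3, 3) = 3 s.f.
Rounded to 3 significant figures: 60.1 J.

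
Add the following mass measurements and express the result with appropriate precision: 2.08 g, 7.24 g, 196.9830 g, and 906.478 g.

2.08 g + 7.24 g + 196.9830 g + 906.478 g = 1112.7810 g.
Addition/subtraction keeps the fewest decimal places: 2.08 → 2 decimal places, 7.24 → 2 decimal places, 196.9830 → 4 decimal places, 906.478 → 3 decimal places; limit is 2.
Rounded to 2 decimal places: 1112.78 g.

1112.78 g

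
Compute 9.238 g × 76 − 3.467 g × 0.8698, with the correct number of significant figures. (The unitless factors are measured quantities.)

9.238 × 76 = 702.088 → 7.0 × 10² g (2 s.f., last digit at the 10^1 place).
3.467 × 0.8698 = 3.0155966 → 3.016 g (4 s.f., last digit at the 10^-3 place).
Difference: 699.0724034 g; keep the coarser place, 10^1.
Result: 7.0 × 10² g.

7.0 × 10² g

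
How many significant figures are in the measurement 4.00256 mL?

4.00256: zeros between nonzero digits are significant.

6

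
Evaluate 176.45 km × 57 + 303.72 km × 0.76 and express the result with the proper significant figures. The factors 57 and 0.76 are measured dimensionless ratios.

176.45 × 57 = 10057.65 → 1.0 × 10^4 km (2 s.f., last digit at the 10^3 place).
303.72 × 0.76 = 230.8272 → 2.3 × 10^2 km (2 s.f., last digit at the 10^1 place).
Sum: 10288.4772 km; keep the coarser place, 10^3.
Result: 1.0 × 10^4 km.

1.0 × 10^4 km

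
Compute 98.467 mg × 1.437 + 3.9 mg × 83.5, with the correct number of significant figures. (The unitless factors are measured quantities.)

4.7 × 10² mg

98.467 × 1.437 = 141.497079 → 141.5 mg (4 s.f., last digit at the 10^-1 place).
3.9 × 83.5 = 325.65 → 3.3 × 10² mg (2 s.f., last digit at the 10^1 place).
Sum: 467.147079 mg; keep the coarser place, 10^1.
Result: 4.7 × 10² mg.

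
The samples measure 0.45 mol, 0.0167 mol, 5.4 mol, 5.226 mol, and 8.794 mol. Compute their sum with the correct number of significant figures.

19.9 mol

0.45 mol + 0.0167 mol + 5.4 mol + 5.226 mol + 8.794 mol = 19.8867 mol.
Addition/subtraction keeps the fewest decimal places: 0.45 → 2 decimal places, 0.0167 → 4 decimal places, 5.4 → 1 decimal place, 5.226 → 3 decimal places, 8.794 → 3 decimal places; limit is 1.
Rounded to 1 decimal place: 19.9 mol.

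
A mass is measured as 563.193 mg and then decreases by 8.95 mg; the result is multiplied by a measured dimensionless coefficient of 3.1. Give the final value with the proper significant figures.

1.7 × 10^3 mg

563.193 mg − 8.95 mg = 554.243 mg; the difference is limited to 2 decimal places (5 s.f.).
Carrying full precision, 554.243 × 3.1 = 1718.1533 mg; 3.1 has 2 s.f., so the result keeps min(5, 2) = 2 s.f.
Rounded to 2 significant figures: 1.7 × 10^3 mg.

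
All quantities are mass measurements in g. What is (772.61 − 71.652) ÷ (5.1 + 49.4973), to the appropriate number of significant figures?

12.8

772.61 − 71.652 = 700.958, limited to 2 d.p. → 5 s.f.; 5.1 + 49.4973 = 54.5973, limited to 1 d.p. → 3 s.f.
Carrying full precision, 700.958 ÷ 54.5973 = 12.8386934885…; keep min(5, 3) = 3 s.f.
Rounded to 3 significant figures: 12.8.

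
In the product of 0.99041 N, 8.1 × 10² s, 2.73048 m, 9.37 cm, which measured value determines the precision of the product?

8.1 × 10² s

0.99041 N → 5 s.f.; 8.1 × 10² s → 2 s.f.; 2.73048 m → 6 s.f.; 9.37 cm → 3 s.f.
The fewest is 2 significant figures, from 8.1 × 10² s.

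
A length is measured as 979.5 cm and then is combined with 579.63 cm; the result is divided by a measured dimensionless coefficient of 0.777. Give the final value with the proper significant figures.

2.01 × 10³ cm

979.5 cm + 579.63 cm = 1559.13 cm; the sum is limited to 1 decimal place (5 s.f.).
Carrying full precision, 1559.13 ÷ 0.777 = 2006.6023166… cm; 0.777 has 3 s.f., so the result keeps min(5, 3) = 3 s.f.
Rounded to 3 significant figures: 2.01 × 10³ cm.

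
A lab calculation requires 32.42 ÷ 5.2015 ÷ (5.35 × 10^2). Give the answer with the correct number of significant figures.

0.0117

32.42 ÷ 5.2015 ÷ (5.35 × 10^2) = 0.0116501260869…
Multiplication/division keeps the fewest significant figures: 32.42 → 4 s.f., 5.2015 → 5 s.f., 5.35 × 10^2 → 3 s.f.; limit is 3.
Rounded to 3 significant figures: 0.0117.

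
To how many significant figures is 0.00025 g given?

0.00025: leading zeros are not significant.

2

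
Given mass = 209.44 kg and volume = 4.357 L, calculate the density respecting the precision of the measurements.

density = 209.44 kg ÷ 4.357 L = 48.0697727794… kg/L.
209.44 has 5 significant figures; 4.357 has 4.
Division/multiplication keeps the fewest: 4 significant figures.
Rounded: 48.07 kg/L.

48.07 kg/L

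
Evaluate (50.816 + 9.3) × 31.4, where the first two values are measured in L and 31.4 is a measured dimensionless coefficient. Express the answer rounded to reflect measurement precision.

1.89 × 10^3 L

50.816 L + 9.3 L = 60.116 L; the sum is limited to 1 decimal place (3 s.f.).
Carrying full precision, 60.116 × 31.4 = 1887.6424 L; 31.4 has 3 s.f., so the result keeps min(3, 3) = 3 s.f.
Rounded to 3 significant figures: 1.89 × 10^3 L.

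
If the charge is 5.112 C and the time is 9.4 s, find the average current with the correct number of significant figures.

0.54 A

average current = 5.112 C ÷ 9.4 s = 0.543829787234… A.
5.112 has 4 significant figures; 9.4 has 2.
Division/multiplication keeps the fewest: 2 significant figures.
Rounded: 0.54 A.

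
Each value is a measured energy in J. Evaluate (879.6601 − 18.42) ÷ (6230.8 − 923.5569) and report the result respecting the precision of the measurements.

879.6601 − 18.42 = 861.2401, limited to 2 d.p. → 5 s.f.; 6230.8 − 923.5569 = 5307.2431, limited to 1 d.p. → 5 s.f.
Carrying full precision, 861.2401 ÷ 5307.2431 = 0.162276361526…; keep min(5, 5) = 5 s.f.
Rounded to 5 significant figures: 0.16228.

0.16228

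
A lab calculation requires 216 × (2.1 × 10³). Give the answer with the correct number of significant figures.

4.5 × 10⁵

216 × (2.1 × 10³) = 453600
Multiplication/division keeps the fewest significant figures: 216 → 3 s.f., 2.1 × 10³ → 2 s.f.; limit is 2.
Rounded to 2 significant figures: 4.5 × 10⁵.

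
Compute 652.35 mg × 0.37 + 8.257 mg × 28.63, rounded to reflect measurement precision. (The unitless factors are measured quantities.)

4.8 × 10^2 mg

652.35 × 0.37 = 241.3695 → 2.4 × 10^2 mg (2 s.f., last digit at the 10^1 place).
8.257 × 28.63 = 236.39791 → 236.4 mg (4 s.f., last digit at the 10^-1 place).
Sum: 477.76741 mg; keep the coarser place, 10^1.
Result: 4.8 × 10^2 mg.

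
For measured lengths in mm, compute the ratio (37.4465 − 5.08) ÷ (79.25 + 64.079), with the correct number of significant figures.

0.2258

37.4465 − 5.08 = 32.3665, limited to 2 d.p. → 4 s.f.; 79.25 + 64.079 = 143.329, limited to 2 d.p. → 5 s.f.
Carrying full precision, 32.3665 ÷ 143.329 = 0.225819617802…; keep min(4, 5) = 4 s.f.
Rounded to 4 significant figures: 0.2258.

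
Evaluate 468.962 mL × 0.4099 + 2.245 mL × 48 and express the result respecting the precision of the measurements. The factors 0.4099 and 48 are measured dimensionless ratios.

3.0 × 10² mL

468.962 × 0.4099 = 192.2275238 → 192.2 mL (4 s.f., last digit at the 10^-1 place).
2.245 × 48 = 107.76 → 1.1 × 10² mL (2 s.f., last digit at the 10^1 place).
Sum: 299.9875238 mL; keep the coarser place, 10^1.
Result: 3.0 × 10² mL.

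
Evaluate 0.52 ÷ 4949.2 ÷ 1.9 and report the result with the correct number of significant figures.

5.5 × 10⁻⁵

0.52 ÷ 4949.2 ÷ 1.9 = 0.0000552986766601…
Multiplication/division keeps the fewest significant figures: 0.52 → 2 s.f., 4949.2 → 5 s.f., 1.9 → 2 s.f.; limit is 2.
Rounded to 2 significant figures: 5.5 × 10⁻⁵.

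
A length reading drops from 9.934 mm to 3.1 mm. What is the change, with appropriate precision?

9.934 mm − 3.1 mm = 6.834 mm.
Addition/subtraction keeps the fewest decimal places: 9.934 → 3 decimal places, 3.1 → 1 decimal place; limit is 1.
Rounded to 1 decimal place: 6.8 mm.

6.8 mm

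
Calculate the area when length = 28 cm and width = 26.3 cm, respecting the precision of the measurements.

7.4 × 10² cm²

area = 28 cm × 26.3 cm = 736.4 cm².
28 has 2 significant figures; 26.3 has 3.
Division/multiplication keeps the fewest: 2 significant figures.
Rounded: 7.4 × 10² cm².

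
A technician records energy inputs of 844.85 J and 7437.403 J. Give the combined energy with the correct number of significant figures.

844.85 J + 7437.403 J = 8282.253 J.
Addition/subtraction keeps the fewest decimal places: 844.85 → 2 decimal places, 7437.403 → 3 decimal places; limit is 2.
Rounded to 2 decimal places: 8282.25 J.

8282.25 J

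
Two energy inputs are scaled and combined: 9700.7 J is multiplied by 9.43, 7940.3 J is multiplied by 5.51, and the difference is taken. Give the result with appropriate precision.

4.77 × 10⁴ J

9700.7 × 9.43 = 91477.601 → 9.15 × 10⁴ J (3 s.f., last digit at the 10^2 place).
7940.3 × 5.51 = 43751.053 → 4.38 × 10⁴ J (3 s.f., last digit at the 10^2 place).
Difference: 47726.548 J; keep the coarser place, 10^2.
Result: 4.77 × 10⁴ J.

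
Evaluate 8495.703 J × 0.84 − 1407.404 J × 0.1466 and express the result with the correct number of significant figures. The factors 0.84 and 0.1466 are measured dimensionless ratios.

6.9 × 10^3 J

8495.703 × 0.84 = 7136.39052 → 7.1 × 10^3 J (2 s.f., last digit at the 10^2 place).
1407.404 × 0.1466 = 206.3254264 → 2.063 × 10^2 J (4 s.f., last digit at the 10^-1 place).
Difference: 6930.0650936 J; keep the coarser place, 10^2.
Result: 6.9 × 10^3 J.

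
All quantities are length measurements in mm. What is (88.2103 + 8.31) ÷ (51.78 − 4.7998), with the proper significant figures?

2.054

88.2103 + 8.31 = 96.5203, limited to 2 d.p. → 4 s.f.; 51.78 − 4.7998 = 46.9802, limited to 2 d.p. → 4 s.f.
Carrying full precision, 96.5203 ÷ 46.9802 = 2.05448891235…; keep min(4, 4) = 4 s.f.
Rounded to 4 significant figures: 2.054.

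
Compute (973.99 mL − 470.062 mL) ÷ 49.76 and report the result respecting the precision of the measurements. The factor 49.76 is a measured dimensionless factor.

10.13 mL

973.99 mL − 470.062 mL = 503.928 mL; the difference is limited to 2 decimal places (5 s.f.).
Carrying full precision, 503.928 ÷ 49.76 = 10.127170418… mL; 49.76 has 4 s.f., so the result keeps min(5, 4) = 4 s.f.
Rounded to 4 significant figures: 10.13 mL.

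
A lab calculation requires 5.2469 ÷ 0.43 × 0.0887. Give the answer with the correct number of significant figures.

1.1

5.2469 ÷ 0.43 × 0.0887 = 1.08232565116…
Multiplication/division keeps the fewest significant figures: 5.2469 → 5 s.f., 0.43 → 2 s.f., 0.0887 → 3 s.f.; limit is 2.
Rounded to 2 significant figures: 1.1.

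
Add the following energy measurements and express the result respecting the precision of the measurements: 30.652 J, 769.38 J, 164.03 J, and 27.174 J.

991.24 J

30.652 J + 769.38 J + 164.03 J + 27.174 J = 991.236 J.
Addition/subtraction keeps the fewest decimal places: 30.652 → 3 decimal places, 769.38 → 2 decimal places, 164.03 → 2 decimal places, 27.174 → 3 decimal places; limit is 2.
Rounded to 2 decimal places: 991.24 J.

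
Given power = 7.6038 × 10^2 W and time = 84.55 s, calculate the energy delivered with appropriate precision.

energy delivered = 7.6038 × 10^2 W × 84.55 s = 64290.129 J.
7.6038 × 10^2 has 5 significant figures; 84.55 has 4.
Division/multiplication keeps the fewest: 4 significant figures.
Rounded: 6.429 × 10^4 J.

6.429 × 10^4 J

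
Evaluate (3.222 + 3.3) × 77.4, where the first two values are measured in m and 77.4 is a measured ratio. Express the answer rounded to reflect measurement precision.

5.0 × 10^2 m

3.222 m + 3.3 m = 6.522 m; the sum is limited to 1 decimal place (2 s.f.).
Carrying full precision, 6.522 × 77.4 = 504.8028 m; 77.4 has 3 s.f., so the result keeps min(2, 3) = 2 s.f.
Rounded to 2 significant figures: 5.0 × 10^2 m.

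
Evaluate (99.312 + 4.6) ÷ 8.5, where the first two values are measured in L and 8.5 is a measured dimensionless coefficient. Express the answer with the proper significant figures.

99.312 L + 4.6 L = 103.912 L; the sum is limited to 1 decimal place (4 s.f.).
Carrying full precision, 103.912 ÷ 8.5 = 12.2249411765… L; 8.5 has 2 s.f., so the result keeps min(4, 2) = 2 s.f.
Rounded to 2 significant figures: 12 L.

12 L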